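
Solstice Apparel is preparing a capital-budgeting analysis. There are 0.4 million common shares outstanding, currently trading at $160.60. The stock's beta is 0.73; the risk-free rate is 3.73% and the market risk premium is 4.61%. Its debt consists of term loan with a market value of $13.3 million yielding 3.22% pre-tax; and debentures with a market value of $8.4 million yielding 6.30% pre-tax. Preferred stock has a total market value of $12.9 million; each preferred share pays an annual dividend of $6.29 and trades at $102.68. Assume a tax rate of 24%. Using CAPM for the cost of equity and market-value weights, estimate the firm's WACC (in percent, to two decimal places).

6.15%

Cost of equity via CAPM: Re = 3.73% + 0.73 × 4.61% = 7.0953%.
Cost of preferred: Rp = 6.29 / 102.68 = 6.1258%.
Market value of equity E = 160.6 × 0.4m = 64.24m.
Total capital V = 64.24 + 12.9 + 13.3 + 8.4 = 98.84.
Equity: weight = 64.24/98.84 = 0.6499; cost = 7.0953%.
Preferred: weight = 12.9/98.84 = 0.1305; cost = 6.1258%.
Term loan: weight = 13.3/98.84 = 0.1346; after-tax cost = 3.22% × (1 − 24%) = 2.4472%.
Debentures: weight = 8.4/98.84 = 0.0850; after-tax cost = 6.3% × (1 − 24%) = 4.7880%.
WACC = 0.6499 × 7.0953% + 0.1305 × 6.1258% + 0.1346 × 2.4472% + 0.0850 × 4.7880% = 6.1472%.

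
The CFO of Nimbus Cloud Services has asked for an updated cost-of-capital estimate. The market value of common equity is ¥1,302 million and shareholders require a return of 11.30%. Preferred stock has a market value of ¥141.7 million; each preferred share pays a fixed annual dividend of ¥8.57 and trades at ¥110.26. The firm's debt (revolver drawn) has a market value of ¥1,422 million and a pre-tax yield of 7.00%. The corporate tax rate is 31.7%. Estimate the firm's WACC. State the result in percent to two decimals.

7.89%

Cost of preferred: Rp = 8.57 / 110.26 = 7.7725%.
Total capital V = 1302 + 141.7 + 1422 = 2865.7.
Equity: weight = 1302/2865.7 = 0.4543; cost = 11.3%.
Preferred: weight = 141.7/2865.7 = 0.0494; cost = 7.7725%.
Revolver drawn: weight = 1422/2865.7 = 0.4962; after-tax cost = 7% × (1 − 31.7%) = 4.7810%.
WACC = 0.4543 × 11.3000% + 0.0494 × 7.7725% + 0.4962 × 4.7810% = 7.8908%.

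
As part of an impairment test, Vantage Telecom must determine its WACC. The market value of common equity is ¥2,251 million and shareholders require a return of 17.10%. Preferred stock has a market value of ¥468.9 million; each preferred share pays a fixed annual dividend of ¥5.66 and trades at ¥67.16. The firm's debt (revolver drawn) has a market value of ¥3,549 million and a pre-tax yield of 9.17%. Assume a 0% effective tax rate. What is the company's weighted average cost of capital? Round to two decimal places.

Cost of preferred: Rp = 5.66 / 67.16 = 8.4276%.
Total capital V = 2251 + 468.9 + 3549 = 6268.9.
Equity: weight = 2251/6268.9 = 0.3591; cost = 17.1%.
Preferred: weight = 468.9/6268.9 = 0.0748; cost = 8.4276%.
Revolver drawn: weight = 3549/6268.9 = 0.5661; after-tax cost = 9.17% × (1 − 0%) = 9.1700%.
WACC = 0.3591 × 17.1000% + 0.0748 × 8.4276% + 0.5661 × 9.1700% = 11.9619%.

11.96%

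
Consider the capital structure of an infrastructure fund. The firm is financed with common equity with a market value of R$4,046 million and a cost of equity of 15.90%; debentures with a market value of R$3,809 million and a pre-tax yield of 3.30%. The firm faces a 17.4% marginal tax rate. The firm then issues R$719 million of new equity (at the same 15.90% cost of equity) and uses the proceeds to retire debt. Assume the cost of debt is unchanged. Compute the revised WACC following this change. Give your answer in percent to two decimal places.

10.72%

After the change:
Total capital V = 4765 + 3090 = 7855.
Equity: weight = 4765/7855 = 0.6066; cost = 15.9%.
Debentures: weight = 3090/7855 = 0.3934; after-tax cost = 3.3% × (1 − 17.4%) = 2.7258%.
WACC = 0.6066 × 15.9000% + 0.3934 × 2.7258% = 10.7175%.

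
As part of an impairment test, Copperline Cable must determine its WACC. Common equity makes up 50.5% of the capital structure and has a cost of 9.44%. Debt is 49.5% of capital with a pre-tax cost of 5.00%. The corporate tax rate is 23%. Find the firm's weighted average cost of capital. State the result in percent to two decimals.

After-tax cost of debt = 5% × (1 − 23%) = 3.8500%.
WACC = 0.505 × 9.4400% + 0.495 × 3.8500% = 6.6730%.

6.67%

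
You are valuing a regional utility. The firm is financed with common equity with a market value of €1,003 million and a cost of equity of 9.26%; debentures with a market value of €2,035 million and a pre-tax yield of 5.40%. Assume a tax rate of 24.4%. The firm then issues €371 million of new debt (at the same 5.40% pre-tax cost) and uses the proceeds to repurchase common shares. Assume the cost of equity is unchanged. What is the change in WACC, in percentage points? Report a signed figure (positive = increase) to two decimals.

Current WACC:
Total capital V = 1003 + 2035 = 3038.
Equity: weight = 1003/3038 = 0.3302; cost = 9.26%.
Debentures: weight = 2035/3038 = 0.6698; after-tax cost = 5.4% × (1 − 24.4%) = 4.0824%.
WACC = 0.3302 × 9.2600% + 0.6698 × 4.0824% = 5.7918%.
After the change:
Total capital V = 632 + 2406 = 3038.
Equity: weight = 632/3038 = 0.2080; cost = 9.26%.
Debentures: weight = 2406/3038 = 0.7920; after-tax cost = 5.4% × (1 − 24.4%) = 4.0824%.
WACC = 0.2080 × 9.2600% + 0.7920 × 4.0824% = 5.1595%.
Change in WACC = 5.1595% − 5.7918% = -0.6323 pp.

-0.63 pp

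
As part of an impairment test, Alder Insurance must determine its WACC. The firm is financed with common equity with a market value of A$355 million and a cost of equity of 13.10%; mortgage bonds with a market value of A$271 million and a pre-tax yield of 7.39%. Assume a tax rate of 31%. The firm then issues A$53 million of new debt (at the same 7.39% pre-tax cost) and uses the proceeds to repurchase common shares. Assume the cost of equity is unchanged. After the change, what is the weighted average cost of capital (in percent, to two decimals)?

8.96%

After the change:
Total capital V = 302 + 324 = 626.
Equity: weight = 302/626 = 0.4824; cost = 13.1%.
Mortgage bonds: weight = 324/626 = 0.5176; after-tax cost = 7.39% × (1 − 31%) = 5.0991%.
WACC = 0.4824 × 13.1000% + 0.5176 × 5.0991% = 8.9590%.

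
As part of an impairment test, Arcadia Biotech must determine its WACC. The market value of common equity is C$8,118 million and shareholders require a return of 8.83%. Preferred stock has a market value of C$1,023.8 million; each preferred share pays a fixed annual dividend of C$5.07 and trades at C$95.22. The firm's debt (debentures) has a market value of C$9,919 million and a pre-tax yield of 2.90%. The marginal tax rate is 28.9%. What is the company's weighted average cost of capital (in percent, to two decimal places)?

Cost of preferred: Rp = 5.07 / 95.22 = 5.3245%.
Total capital V = 8118 + 1023.8 + 9919 = 19060.8.
Equity: weight = 8118/19060.8 = 0.4259; cost = 8.83%.
Preferred: weight = 1023.8/19060.8 = 0.0537; cost = 5.3245%.
Debentures: weight = 9919/19060.8 = 0.5204; after-tax cost = 2.9% × (1 − 28.9%) = 2.0619%.
WACC = 0.4259 × 8.8300% + 0.0537 × 5.3245% + 0.5204 × 2.0619% = 5.1197%.

5.12%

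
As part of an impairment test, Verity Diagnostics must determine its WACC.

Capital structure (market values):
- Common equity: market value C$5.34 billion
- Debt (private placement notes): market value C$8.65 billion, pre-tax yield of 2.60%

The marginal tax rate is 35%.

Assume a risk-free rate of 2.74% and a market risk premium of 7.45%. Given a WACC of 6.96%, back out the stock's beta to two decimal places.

1.71

Total capital V = 5.34 + 8.65 = 13.99.
Equity weight = 5.34/13.99 = 0.3817.
Private placement notes weight = 8.65/13.99 = 0.6183.
Debt contribution = 0.6183 × 2.6% × (1 − 35%) = 1.0449%.
Required equity contribution = 6.96% − 1.0449% = 5.9151%  ⇒  Re = 15.4966%.
CAPM: 15.4966% = 2.74% + β × 7.45%  ⇒  β = 1.7123.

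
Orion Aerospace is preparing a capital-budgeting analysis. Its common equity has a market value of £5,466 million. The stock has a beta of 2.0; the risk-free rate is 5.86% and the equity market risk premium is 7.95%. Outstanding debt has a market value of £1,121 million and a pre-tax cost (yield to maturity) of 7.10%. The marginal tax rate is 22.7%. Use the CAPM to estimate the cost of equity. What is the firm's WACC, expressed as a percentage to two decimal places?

18.99%

Cost of equity via CAPM: Re = 5.86% + 2.0 × 7.95% = 21.7600%.
Total capital V = 5466 + 1121 = 6587.
Equity: weight = 5466/6587 = 0.8298; cost = 21.76%.
Debt: weight = 1121/6587 = 0.1702; after-tax cost = 7.1% × (1 − 22.7%) = 5.4883%.
WACC = 0.8298 × 21.7600% + 0.1702 × 5.4883% = 18.9908%.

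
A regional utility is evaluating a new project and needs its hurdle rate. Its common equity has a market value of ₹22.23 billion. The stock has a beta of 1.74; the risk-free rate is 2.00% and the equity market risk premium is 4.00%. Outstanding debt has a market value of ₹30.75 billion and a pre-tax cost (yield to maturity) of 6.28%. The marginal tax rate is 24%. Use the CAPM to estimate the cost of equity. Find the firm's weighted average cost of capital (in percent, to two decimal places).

Cost of equity via CAPM: Re = 2.0% + 1.74 × 4.0% = 8.9600%.
Total capital V = 22.23 + 30.75 = 52.98.
Equity: weight = 22.23/52.98 = 0.4196; cost = 8.96%.
Debt: weight = 30.75/52.98 = 0.5804; after-tax cost = 6.28% × (1 − 24%) = 4.7728%.
WACC = 0.4196 × 8.9600% + 0.5804 × 4.7728% = 6.5297%.

6.53%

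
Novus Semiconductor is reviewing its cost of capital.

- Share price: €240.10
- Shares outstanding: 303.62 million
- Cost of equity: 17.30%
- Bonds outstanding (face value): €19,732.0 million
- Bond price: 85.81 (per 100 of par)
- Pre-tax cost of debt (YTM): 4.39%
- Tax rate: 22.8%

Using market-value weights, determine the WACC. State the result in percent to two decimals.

14.68%

Market value of equity E = 240.1 × 303.62m = 72899.162m. Market value of debt D = 19732m × 85.81/100 = 16932.0292m.
Total capital V = 72899.162 + 16932.0292 = 89831.1912.
Equity: weight = 72899.162/89831.1912 = 0.8115; cost = 17.3%.
Bonds outstanding: weight = 16932.0292/89831.1912 = 0.1885; after-tax cost = 4.39% × (1 − 22.8%) = 3.3891%.
WACC = 0.8115 × 17.3000% + 0.1885 × 3.3891% = 14.6780%.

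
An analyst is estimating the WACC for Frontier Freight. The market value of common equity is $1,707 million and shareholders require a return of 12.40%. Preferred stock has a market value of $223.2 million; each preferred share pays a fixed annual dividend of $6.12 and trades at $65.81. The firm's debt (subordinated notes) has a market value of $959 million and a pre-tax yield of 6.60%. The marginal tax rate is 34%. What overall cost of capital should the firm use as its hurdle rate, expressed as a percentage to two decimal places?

Cost of preferred: Rp = 6.12 / 65.81 = 9.2995%.
Total capital V = 1707 + 223.2 + 959 = 2889.2.
Equity: weight = 1707/2889.2 = 0.5908; cost = 12.4%.
Preferred: weight = 223.2/2889.2 = 0.0773; cost = 9.2995%.
Subordinated notes: weight = 959/2889.2 = 0.3319; after-tax cost = 6.6% × (1 − 34%) = 4.3560%.
WACC = 0.5908 × 12.4000% + 0.0773 × 9.2995% + 0.3319 × 4.3560% = 9.4905%.

9.49%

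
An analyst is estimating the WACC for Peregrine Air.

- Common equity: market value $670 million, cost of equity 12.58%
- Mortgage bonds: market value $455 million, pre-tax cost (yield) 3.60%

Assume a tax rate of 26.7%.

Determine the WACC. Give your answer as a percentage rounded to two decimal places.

Total capital V = 670 + 455 = 1125.
Equity: weight = 670/1125 = 0.5956; cost = 12.58%.
Mortgage bonds: weight = 455/1125 = 0.4044; after-tax cost = 3.6% × (1 − 26.7%) = 2.6388%.
WACC = 0.5956 × 12.5800% + 0.4044 × 2.6388% = 8.5593%.

8.56%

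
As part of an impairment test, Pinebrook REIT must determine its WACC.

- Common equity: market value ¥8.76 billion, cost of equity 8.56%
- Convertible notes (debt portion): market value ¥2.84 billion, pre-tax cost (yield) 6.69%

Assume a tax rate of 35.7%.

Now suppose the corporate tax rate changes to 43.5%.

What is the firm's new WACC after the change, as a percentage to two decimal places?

After the change:
Total capital V = 8.76 + 2.84 = 11.6.
Equity: weight = 8.76/11.6 = 0.7552; cost = 8.56%.
Convertible notes (debt portion): weight = 2.84/11.6 = 0.2448; after-tax cost = 6.69% × (1 − 43.5%) = 3.7798%.
WACC = 0.7552 × 8.5600% + 0.2448 × 3.7798% = 7.3897%.

7.39%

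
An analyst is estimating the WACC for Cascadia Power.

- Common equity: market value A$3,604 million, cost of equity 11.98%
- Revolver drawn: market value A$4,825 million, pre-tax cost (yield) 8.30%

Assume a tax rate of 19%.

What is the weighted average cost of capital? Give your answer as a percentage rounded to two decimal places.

Total capital V = 3604 + 4825 = 8429.
Equity: weight = 3604/8429 = 0.4276; cost = 11.98%.
Revolver drawn: weight = 4825/8429 = 0.5724; after-tax cost = 8.3% × (1 − 19%) = 6.7230%.
WACC = 0.4276 × 11.9800% + 0.5724 × 6.7230% = 8.9707%.

8.97%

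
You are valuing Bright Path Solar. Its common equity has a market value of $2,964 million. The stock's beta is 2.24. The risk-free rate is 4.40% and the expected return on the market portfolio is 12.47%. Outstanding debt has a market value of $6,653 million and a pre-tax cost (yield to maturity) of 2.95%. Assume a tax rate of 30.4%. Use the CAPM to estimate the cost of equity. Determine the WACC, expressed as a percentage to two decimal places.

Market risk premium = 12.47% − 4.4% = 8.07%.
Cost of equity via CAPM: Re = 4.4% + 2.24 × 8.07% = 22.4768%.
Total capital V = 2964 + 6653 = 9617.
Equity: weight = 2964/9617 = 0.3082; cost = 22.4768%.
Debt: weight = 6653/9617 = 0.6918; after-tax cost = 2.95% × (1 − 30.4%) = 2.0532%.
WACC = 0.3082 × 22.4768% + 0.6918 × 2.0532% = 8.3478%.

8.35%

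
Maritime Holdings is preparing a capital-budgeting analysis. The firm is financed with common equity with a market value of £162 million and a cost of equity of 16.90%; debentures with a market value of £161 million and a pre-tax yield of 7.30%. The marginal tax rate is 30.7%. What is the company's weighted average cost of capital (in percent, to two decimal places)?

11.00%

Total capital V = 162 + 161 = 323.
Equity: weight = 162/323 = 0.5015; cost = 16.9%.
Debentures: weight = 161/323 = 0.4985; after-tax cost = 7.3% × (1 − 30.7%) = 5.0589%.
WACC = 0.5015 × 16.9000% + 0.4985 × 5.0589% = 10.9978%.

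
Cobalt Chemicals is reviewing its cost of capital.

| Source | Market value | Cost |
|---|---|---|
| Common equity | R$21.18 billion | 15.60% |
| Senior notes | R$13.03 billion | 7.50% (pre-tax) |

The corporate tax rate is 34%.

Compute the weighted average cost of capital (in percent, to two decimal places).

11.54%

Total capital V = 21.18 + 13.03 = 34.21.
Equity: weight = 21.18/34.21 = 0.6191; cost = 15.6%.
Senior notes: weight = 13.03/34.21 = 0.3809; after-tax cost = 7.5% × (1 − 34%) = 4.9500%.
WACC = 0.6191 × 15.6000% + 0.3809 × 4.9500% = 11.5436%.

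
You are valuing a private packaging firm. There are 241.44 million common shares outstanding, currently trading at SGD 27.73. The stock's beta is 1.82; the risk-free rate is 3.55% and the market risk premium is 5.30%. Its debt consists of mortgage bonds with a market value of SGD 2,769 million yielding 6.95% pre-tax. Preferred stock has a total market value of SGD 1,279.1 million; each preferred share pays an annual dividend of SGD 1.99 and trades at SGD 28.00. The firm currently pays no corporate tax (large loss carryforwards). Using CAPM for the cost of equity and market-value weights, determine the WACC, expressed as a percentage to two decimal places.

10.86%

Cost of equity via CAPM: Re = 3.55% + 1.82 × 5.3% = 13.1960%.
Cost of preferred: Rp = 1.99 / 28.0 = 7.1071%.
Market value of equity E = 27.73 × 241.44m = 6695.1312m.
Total capital V = 6695.1312 + 1279.1 + 2769 = 10743.2312.
Equity: weight = 6695.1312/10743.2312 = 0.6232; cost = 13.196%.
Preferred: weight = 1279.1/10743.2312 = 0.1191; cost = 7.1071%.
Mortgage bonds: weight = 2769/10743.2312 = 0.2577; after-tax cost = 6.95% × (1 − 0%) = 6.9500%.
WACC = 0.6232 × 13.1960% + 0.1191 × 7.1071% + 0.2577 × 6.9500% = 10.8612%.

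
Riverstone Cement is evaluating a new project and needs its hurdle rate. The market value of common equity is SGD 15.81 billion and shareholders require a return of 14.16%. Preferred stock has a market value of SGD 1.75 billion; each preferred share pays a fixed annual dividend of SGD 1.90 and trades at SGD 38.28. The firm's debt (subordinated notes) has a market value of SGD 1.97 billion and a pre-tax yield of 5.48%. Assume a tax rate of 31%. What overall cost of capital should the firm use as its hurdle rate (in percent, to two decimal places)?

12.29%

Cost of preferred: Rp = 1.9 / 38.28 = 4.9634%.
Total capital V = 15.81 + 1.75 + 1.97 = 19.53.
Equity: weight = 15.81/19.53 = 0.8095; cost = 14.16%.
Preferred: weight = 1.75/19.53 = 0.0896; cost = 4.9634%.
Subordinated notes: weight = 1.97/19.53 = 0.1009; after-tax cost = 5.48% × (1 − 31%) = 3.7812%.
WACC = 0.8095 × 14.1600% + 0.0896 × 4.9634% + 0.1009 × 3.7812% = 12.2890%.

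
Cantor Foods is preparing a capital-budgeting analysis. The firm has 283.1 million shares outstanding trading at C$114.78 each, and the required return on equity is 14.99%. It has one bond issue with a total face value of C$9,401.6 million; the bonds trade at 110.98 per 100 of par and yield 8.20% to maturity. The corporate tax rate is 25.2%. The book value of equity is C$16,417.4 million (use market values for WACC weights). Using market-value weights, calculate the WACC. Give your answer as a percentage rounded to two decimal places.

12.84%

Market value of equity E = 114.78 × 283.1m = 32494.218m. Market value of debt D = 9401.6m × 110.98/100 = 10433.89568m.
Total capital V = 32494.218 + 10433.89568 = 42928.11368.
Equity: weight = 32494.218/42928.11368 = 0.7569; cost = 14.99%.
Bonds outstanding: weight = 10433.89568/42928.11368 = 0.2431; after-tax cost = 8.2% × (1 − 25.2%) = 6.1336%.
WACC = 0.7569 × 14.9900% + 0.2431 × 6.1336% = 12.8374%.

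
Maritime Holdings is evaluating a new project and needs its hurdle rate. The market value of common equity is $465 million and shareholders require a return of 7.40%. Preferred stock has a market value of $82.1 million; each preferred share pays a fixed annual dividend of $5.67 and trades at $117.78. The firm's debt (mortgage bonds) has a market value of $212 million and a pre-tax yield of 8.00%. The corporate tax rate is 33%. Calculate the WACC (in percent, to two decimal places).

6.55%

Cost of preferred: Rp = 5.67 / 117.78 = 4.8141%.
Total capital V = 465 + 82.1 + 212 = 759.1.
Equity: weight = 465/759.1 = 0.6126; cost = 7.4%.
Preferred: weight = 82.1/759.1 = 0.1082; cost = 4.8141%.
Mortgage bonds: weight = 212/759.1 = 0.2793; after-tax cost = 8% × (1 − 33%) = 5.3600%.
WACC = 0.6126 × 7.4000% + 0.1082 × 4.8141% + 0.2793 × 5.3600% = 6.5506%.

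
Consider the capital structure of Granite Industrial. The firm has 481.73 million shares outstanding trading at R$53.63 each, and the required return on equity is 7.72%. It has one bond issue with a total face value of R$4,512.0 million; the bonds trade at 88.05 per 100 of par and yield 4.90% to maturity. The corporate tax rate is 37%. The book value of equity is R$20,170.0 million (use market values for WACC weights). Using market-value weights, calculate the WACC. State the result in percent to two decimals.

Market value of equity E = 53.63 × 481.73m = 25835.1799m. Market value of debt D = 4512m × 88.05/100 = 3972.816m.
Total capital V = 25835.1799 + 3972.816 = 29807.9959.
Equity: weight = 25835.1799/29807.9959 = 0.8667; cost = 7.72%.
Bonds outstanding: weight = 3972.816/29807.9959 = 0.1333; after-tax cost = 4.9% × (1 − 37%) = 3.0870%.
WACC = 0.8667 × 7.7200% + 0.1333 × 3.0870% = 7.1025%.

7.10%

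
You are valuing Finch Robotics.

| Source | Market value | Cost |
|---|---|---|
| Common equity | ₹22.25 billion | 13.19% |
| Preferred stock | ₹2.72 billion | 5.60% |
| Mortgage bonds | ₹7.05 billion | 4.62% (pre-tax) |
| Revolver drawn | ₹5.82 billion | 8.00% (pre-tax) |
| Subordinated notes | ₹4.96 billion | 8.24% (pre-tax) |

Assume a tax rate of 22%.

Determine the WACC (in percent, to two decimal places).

9.40%

Total capital V = 22.25 + 2.72 + 7.05 + 5.82 + 4.96 = 42.8.
Equity: weight = 22.25/42.8 = 0.5199; cost = 13.19%.
Preferred: weight = 2.72/42.8 = 0.0636; cost = 5.6%.
Mortgage bonds: weight = 7.05/42.8 = 0.1647; after-tax cost = 4.62% × (1 − 22%) = 3.6036%.
Revolver drawn: weight = 5.82/42.8 = 0.1360; after-tax cost = 8% × (1 − 22%) = 6.2400%.
Subordinated notes: weight = 4.96/42.8 = 0.1159; after-tax cost = 8.24% × (1 − 22%) = 6.4272%.
WACC = 0.5199 × 13.1900% + 0.0636 × 5.6000% + 0.1647 × 3.6036% + 0.1360 × 6.2400% + 0.1159 × 6.4272% = 9.3998%.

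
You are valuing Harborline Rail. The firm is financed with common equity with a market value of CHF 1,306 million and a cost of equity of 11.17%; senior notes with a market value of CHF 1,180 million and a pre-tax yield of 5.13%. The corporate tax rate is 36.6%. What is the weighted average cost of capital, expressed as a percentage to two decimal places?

Total capital V = 1306 + 1180 = 2486.
Equity: weight = 1306/2486 = 0.5253; cost = 11.17%.
Senior notes: weight = 1180/2486 = 0.4747; after-tax cost = 5.13% × (1 − 36.6%) = 3.2524%.
WACC = 0.5253 × 11.1700% + 0.4747 × 3.2524% = 7.4119%.

7.41%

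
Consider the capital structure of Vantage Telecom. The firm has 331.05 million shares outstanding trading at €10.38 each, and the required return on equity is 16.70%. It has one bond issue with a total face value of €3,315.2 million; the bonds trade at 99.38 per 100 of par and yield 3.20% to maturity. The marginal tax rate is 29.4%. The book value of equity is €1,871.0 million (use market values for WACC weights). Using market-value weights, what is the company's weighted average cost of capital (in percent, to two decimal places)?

Market value of equity E = 10.38 × 331.05m = 3436.299m. Market value of debt D = 3315.2m × 99.38/100 = 3294.64576m.
Total capital V = 3436.299 + 3294.64576 = 6730.94476.
Equity: weight = 3436.299/6730.94476 = 0.5105; cost = 16.7%.
Bonds outstanding: weight = 3294.64576/6730.94476 = 0.4895; after-tax cost = 3.2% × (1 − 29.4%) = 2.2592%.
WACC = 0.5105 × 16.7000% + 0.4895 × 2.2592% = 9.6316%.

9.63%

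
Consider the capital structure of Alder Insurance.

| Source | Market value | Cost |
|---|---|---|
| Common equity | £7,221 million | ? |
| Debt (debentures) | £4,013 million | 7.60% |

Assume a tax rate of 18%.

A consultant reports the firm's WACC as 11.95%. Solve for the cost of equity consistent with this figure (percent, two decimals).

15.13%

Total capital V = 7221 + 4013 = 11234.
Equity weight = 7221/11234 = 0.6428.
Debentures weight = 4013/11234 = 0.3572.
Debt contribution = 0.3572 × 7.6% × (1 − 18%) = 2.2262%.
Required equity contribution = 11.95% − 2.2262% = 9.7238%.
Re = 9.7238% / 0.6428 = 15.1277%.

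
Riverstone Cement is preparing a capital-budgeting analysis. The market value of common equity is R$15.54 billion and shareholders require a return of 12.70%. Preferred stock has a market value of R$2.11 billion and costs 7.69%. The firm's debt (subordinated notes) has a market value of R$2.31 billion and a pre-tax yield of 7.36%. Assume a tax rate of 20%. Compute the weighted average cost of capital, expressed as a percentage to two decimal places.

11.38%

Total capital V = 15.54 + 2.11 + 2.31 = 19.96.
Equity: weight = 15.54/19.96 = 0.7786; cost = 12.7%.
Preferred: weight = 2.11/19.96 = 0.1057; cost = 7.69%.
Subordinated notes: weight = 2.31/19.96 = 0.1157; after-tax cost = 7.36% × (1 − 20%) = 5.8880%.
WACC = 0.7786 × 12.7000% + 0.1057 × 7.6900% + 0.1157 × 5.8880% = 11.3820%.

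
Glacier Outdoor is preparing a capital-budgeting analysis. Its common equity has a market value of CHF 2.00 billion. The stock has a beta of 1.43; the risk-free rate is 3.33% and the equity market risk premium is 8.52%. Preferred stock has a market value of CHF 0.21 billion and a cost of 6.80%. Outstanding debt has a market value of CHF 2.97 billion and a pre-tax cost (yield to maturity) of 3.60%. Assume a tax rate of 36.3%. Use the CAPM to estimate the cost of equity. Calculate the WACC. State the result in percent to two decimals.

Cost of equity via CAPM: Re = 3.33% + 1.43 × 8.52% = 15.5136%.
Total capital V = 2 + 0.21 + 2.97 = 5.18.
Equity: weight = 2/5.18 = 0.3861; cost = 15.5136%.
Preferred: weight = 0.21/5.18 = 0.0405; cost = 6.8%.
Debt: weight = 2.97/5.18 = 0.5734; after-tax cost = 3.6% × (1 − 36.3%) = 2.2932%.
WACC = 0.3861 × 15.5136% + 0.0405 × 6.8000% + 0.5734 × 2.2932% = 7.5803%.

7.58%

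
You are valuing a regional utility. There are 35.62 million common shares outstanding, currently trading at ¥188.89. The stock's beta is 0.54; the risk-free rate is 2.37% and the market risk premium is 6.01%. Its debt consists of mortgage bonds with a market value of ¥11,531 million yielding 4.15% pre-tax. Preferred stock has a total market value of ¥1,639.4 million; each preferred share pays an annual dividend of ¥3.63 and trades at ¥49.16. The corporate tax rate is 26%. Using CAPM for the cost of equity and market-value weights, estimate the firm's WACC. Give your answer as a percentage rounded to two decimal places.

Cost of equity via CAPM: Re = 2.37% + 0.54 × 6.01% = 5.6154%.
Cost of preferred: Rp = 3.63 / 49.16 = 7.3841%.
Market value of equity E = 188.89 × 35.62m = 6728.2618m.
Total capital V = 6728.2618 + 1639.4 + 11531 = 19898.6618.
Equity: weight = 6728.2618/19898.6618 = 0.3381; cost = 5.6154%.
Preferred: weight = 1639.4/19898.6618 = 0.0824; cost = 7.3841%.
Mortgage bonds: weight = 11531/19898.6618 = 0.5795; after-tax cost = 4.15% × (1 − 26%) = 3.0710%.
WACC = 0.3381 × 5.6154% + 0.0824 × 7.3841% + 0.5795 × 3.0710% = 4.2867%.

4.29%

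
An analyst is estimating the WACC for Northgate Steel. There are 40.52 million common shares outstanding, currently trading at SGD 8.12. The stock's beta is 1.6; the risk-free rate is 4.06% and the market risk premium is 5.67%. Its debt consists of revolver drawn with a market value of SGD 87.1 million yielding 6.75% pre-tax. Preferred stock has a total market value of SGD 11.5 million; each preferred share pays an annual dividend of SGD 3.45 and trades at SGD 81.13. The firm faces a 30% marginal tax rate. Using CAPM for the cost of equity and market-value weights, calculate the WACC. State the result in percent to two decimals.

Cost of equity via CAPM: Re = 4.06% + 1.6 × 5.67% = 13.1320%.
Cost of preferred: Rp = 3.45 / 81.13 = 4.2524%.
Market value of equity E = 8.12 × 40.52m = 329.0224m.
Total capital V = 329.0224 + 11.5 + 87.1 = 427.6224.
Equity: weight = 329.0224/427.6224 = 0.7694; cost = 13.132%.
Preferred: weight = 11.5/427.6224 = 0.0269; cost = 4.2524%.
Revolver drawn: weight = 87.1/427.6224 = 0.2037; after-tax cost = 6.75% × (1 − 30%) = 4.7250%.
WACC = 0.7694 × 13.1320% + 0.0269 × 4.2524% + 0.2037 × 4.7250% = 11.1808%.

11.18%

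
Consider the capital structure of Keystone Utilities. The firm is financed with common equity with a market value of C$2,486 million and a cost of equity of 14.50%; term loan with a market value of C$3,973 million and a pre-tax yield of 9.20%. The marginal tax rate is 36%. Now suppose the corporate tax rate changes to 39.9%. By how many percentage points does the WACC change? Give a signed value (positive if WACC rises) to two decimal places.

-0.22 pp

Current WACC:
Total capital V = 2486 + 3973 = 6459.
Equity: weight = 2486/6459 = 0.3849; cost = 14.5%.
Term loan: weight = 3973/6459 = 0.6151; after-tax cost = 9.2% × (1 − 36%) = 5.8880%.
WACC = 0.3849 × 14.5000% + 0.6151 × 5.8880% = 9.2027%.
After the change:
Total capital V = 2486 + 3973 = 6459.
Equity: weight = 2486/6459 = 0.3849; cost = 14.5%.
Term loan: weight = 3973/6459 = 0.6151; after-tax cost = 9.2% × (1 − 39.9%) = 5.5292%.
WACC = 0.3849 × 14.5000% + 0.6151 × 5.5292% = 8.9820%.
Change in WACC = 8.9820% − 9.2027% = -0.2207 pp.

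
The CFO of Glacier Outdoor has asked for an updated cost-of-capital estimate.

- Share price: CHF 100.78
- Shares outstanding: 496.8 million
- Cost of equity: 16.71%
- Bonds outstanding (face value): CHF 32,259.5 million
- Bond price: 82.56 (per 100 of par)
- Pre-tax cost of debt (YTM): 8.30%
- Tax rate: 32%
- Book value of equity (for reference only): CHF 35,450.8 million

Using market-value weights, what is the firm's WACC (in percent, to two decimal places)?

12.87%

Market value of equity E = 100.78 × 496.8m = 50067.504m. Market value of debt D = 32259.5m × 82.56/100 = 26633.4432m.
Total capital V = 50067.504 + 26633.4432 = 76700.9472.
Equity: weight = 50067.504/76700.9472 = 0.6528; cost = 16.71%.
Bonds outstanding: weight = 26633.4432/76700.9472 = 0.3472; after-tax cost = 8.3% × (1 − 32%) = 5.6440%.
WACC = 0.6528 × 16.7100% + 0.3472 × 5.6440% = 12.8675%.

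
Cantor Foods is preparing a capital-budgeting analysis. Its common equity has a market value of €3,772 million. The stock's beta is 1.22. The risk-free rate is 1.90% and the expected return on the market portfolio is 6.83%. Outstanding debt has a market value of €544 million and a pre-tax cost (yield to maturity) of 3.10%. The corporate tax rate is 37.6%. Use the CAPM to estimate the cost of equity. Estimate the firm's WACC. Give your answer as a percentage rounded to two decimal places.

Market risk premium = 6.83% − 1.9% = 4.93%.
Cost of equity via CAPM: Re = 1.9% + 1.22 × 4.93% = 7.9146%.
Total capital V = 3772 + 544 = 4316.
Equity: weight = 3772/4316 = 0.8740; cost = 7.9146%.
Debt: weight = 544/4316 = 0.1260; after-tax cost = 3.1% × (1 − 37.6%) = 1.9344%.
WACC = 0.8740 × 7.9146% + 0.1260 × 1.9344% = 7.1608%.

7.16%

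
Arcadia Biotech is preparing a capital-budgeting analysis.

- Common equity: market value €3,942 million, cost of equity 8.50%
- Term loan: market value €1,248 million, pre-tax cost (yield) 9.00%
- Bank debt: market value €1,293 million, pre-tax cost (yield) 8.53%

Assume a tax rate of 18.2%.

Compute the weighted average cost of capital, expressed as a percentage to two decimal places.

Total capital V = 3942 + 1248 + 1293 = 6483.
Equity: weight = 3942/6483 = 0.6081; cost = 8.5%.
Term loan: weight = 1248/6483 = 0.1925; after-tax cost = 9% × (1 − 18.2%) = 7.3620%.
Bank debt: weight = 1293/6483 = 0.1994; after-tax cost = 8.53% × (1 − 18.2%) = 6.9775%.
WACC = 0.6081 × 8.5000% + 0.1925 × 7.3620% + 0.1994 × 6.9775% = 7.9773%.

7.98%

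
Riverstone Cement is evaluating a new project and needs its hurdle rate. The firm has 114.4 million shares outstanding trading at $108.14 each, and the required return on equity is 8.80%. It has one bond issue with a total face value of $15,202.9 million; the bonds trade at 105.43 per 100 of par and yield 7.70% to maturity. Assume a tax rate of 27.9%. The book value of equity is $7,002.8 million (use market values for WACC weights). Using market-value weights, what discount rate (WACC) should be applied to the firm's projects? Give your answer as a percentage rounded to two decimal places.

Market value of equity E = 108.14 × 114.4m = 12371.216m. Market value of debt D = 15202.9m × 105.43/100 = 16028.41747m.
Total capital V = 12371.216 + 16028.41747 = 28399.63347.
Equity: weight = 12371.216/28399.63347 = 0.4356; cost = 8.8%.
Bonds outstanding: weight = 16028.41747/28399.63347 = 0.5644; after-tax cost = 7.7% × (1 − 27.9%) = 5.5517%.
WACC = 0.4356 × 8.8000% + 0.5644 × 5.5517% = 6.9667%.

6.97%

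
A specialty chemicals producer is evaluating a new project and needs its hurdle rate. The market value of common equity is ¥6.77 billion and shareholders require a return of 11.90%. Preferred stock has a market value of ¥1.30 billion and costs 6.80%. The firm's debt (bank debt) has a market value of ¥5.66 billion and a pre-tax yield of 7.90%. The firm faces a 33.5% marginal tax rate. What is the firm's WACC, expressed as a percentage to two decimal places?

8.68%

Total capital V = 6.77 + 1.3 + 5.66 = 13.73.
Equity: weight = 6.77/13.73 = 0.4931; cost = 11.9%.
Preferred: weight = 1.3/13.73 = 0.0947; cost = 6.8%.
Bank debt: weight = 5.66/13.73 = 0.4122; after-tax cost = 7.9% × (1 − 33.5%) = 5.2535%.
WACC = 0.4931 × 11.9000% + 0.0947 × 6.8000% + 0.4122 × 5.2535% = 8.6772%.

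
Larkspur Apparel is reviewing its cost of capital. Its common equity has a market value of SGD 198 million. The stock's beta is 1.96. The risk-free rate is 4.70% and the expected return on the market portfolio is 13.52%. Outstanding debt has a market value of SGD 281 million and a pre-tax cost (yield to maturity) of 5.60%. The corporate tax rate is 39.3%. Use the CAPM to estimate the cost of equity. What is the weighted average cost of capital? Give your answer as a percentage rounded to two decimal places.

Market risk premium = 13.52% − 4.7% = 8.82%.
Cost of equity via CAPM: Re = 4.7% + 1.96 × 8.82% = 21.9872%.
Total capital V = 198 + 281 = 479.
Equity: weight = 198/479 = 0.4134; cost = 21.9872%.
Debt: weight = 281/479 = 0.5866; after-tax cost = 5.6% × (1 − 39.3%) = 3.3992%.
WACC = 0.4134 × 21.9872% + 0.5866 × 3.3992% = 11.0828%.

11.08%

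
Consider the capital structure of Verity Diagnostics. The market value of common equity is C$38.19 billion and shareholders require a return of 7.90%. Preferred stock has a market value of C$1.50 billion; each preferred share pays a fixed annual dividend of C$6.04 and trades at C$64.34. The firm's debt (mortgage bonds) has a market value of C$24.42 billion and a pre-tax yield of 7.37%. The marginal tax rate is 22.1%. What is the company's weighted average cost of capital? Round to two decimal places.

Cost of preferred: Rp = 6.04 / 64.34 = 9.3876%.
Total capital V = 38.19 + 1.5 + 24.42 = 64.11.
Equity: weight = 38.19/64.11 = 0.5957; cost = 7.9%.
Preferred: weight = 1.5/64.11 = 0.0234; cost = 9.3876%.
Mortgage bonds: weight = 24.42/64.11 = 0.3809; after-tax cost = 7.37% × (1 − 22.1%) = 5.7412%.
WACC = 0.5957 × 7.9000% + 0.0234 × 9.3876% + 0.3809 × 5.7412% = 7.1125%.

7.11%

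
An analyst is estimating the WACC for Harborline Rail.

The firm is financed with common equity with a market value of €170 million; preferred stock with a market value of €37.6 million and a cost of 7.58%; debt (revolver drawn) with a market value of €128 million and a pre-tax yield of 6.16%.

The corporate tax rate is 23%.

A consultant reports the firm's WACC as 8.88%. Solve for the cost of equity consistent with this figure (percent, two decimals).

12.28%

Total capital V = 170 + 37.6 + 128 = 335.6.
Equity weight = 170/335.6 = 0.5066.
Preferred weight = 37.6/335.6 = 0.1120.
Revolver drawn weight = 128/335.6 = 0.3814.
Debt contribution = 0.3814 × 6.16% × (1 − 23%) = 1.8091%.
Preferred contribution = 0.1120 × 7.58% = 0.8492%.
Required equity contribution = 8.88% − 2.6583% = 6.2217%.
Re = 6.2217% / 0.5066 = 12.2823%.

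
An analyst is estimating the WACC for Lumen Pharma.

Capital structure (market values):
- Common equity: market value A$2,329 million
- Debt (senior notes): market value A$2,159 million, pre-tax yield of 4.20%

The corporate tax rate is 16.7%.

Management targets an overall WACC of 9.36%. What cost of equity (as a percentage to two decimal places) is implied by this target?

14.79%

Total capital V = 2329 + 2159 = 4488.
Equity weight = 2329/4488 = 0.5189.
Senior notes weight = 2159/4488 = 0.4811.
Debt contribution = 0.4811 × 4.2% × (1 − 16.7%) = 1.6830%.
Required equity contribution = 9.36% − 1.6830% = 7.6770%.
Re = 7.6770% / 0.5189 = 14.7936%.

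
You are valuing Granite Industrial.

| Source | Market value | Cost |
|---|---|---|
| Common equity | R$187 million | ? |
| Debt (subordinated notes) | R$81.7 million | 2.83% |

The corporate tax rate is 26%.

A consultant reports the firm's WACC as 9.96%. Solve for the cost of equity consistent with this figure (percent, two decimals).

Total capital V = 187 + 81.7 = 268.7.
Equity weight = 187/268.7 = 0.6959.
Subordinated notes weight = 81.7/268.7 = 0.3041.
Debt contribution = 0.3041 × 2.83% × (1 − 26%) = 0.6368%.
Required equity contribution = 9.96% − 0.6368% = 9.3232%.
Re = 9.3232% / 0.6959 = 13.3966%.

13.40%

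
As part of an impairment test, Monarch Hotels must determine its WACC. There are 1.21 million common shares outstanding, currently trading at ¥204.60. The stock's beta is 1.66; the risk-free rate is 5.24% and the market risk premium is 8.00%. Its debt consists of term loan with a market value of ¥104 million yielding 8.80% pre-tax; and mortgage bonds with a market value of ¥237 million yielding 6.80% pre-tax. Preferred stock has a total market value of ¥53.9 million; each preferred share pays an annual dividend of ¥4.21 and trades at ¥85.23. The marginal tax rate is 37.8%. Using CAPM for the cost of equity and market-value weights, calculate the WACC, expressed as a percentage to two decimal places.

Cost of equity via CAPM: Re = 5.24% + 1.66 × 8.0% = 18.5200%.
Cost of preferred: Rp = 4.21 / 85.23 = 4.9396%.
Market value of equity E = 204.6 × 1.21m = 247.566m.
Total capital V = 247.566 + 53.9 + 104 + 237 = 642.466.
Equity: weight = 247.566/642.466 = 0.3853; cost = 18.52%.
Preferred: weight = 53.9/642.466 = 0.0839; cost = 4.9396%.
Term loan: weight = 104/642.466 = 0.1619; after-tax cost = 8.8% × (1 − 37.8%) = 5.4736%.
Mortgage bonds: weight = 237/642.466 = 0.3689; after-tax cost = 6.8% × (1 − 37.8%) = 4.2296%.
WACC = 0.3853 × 18.5200% + 0.0839 × 4.9396% + 0.1619 × 5.4736% + 0.3689 × 4.2296% = 9.9972%.

10.00%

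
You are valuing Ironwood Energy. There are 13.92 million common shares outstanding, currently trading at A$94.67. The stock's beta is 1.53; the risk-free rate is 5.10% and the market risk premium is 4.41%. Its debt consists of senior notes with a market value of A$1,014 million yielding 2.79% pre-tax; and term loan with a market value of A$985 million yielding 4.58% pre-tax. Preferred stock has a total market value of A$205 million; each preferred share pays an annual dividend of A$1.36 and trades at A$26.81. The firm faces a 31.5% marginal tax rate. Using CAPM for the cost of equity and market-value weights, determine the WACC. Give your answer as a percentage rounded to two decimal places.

Cost of equity via CAPM: Re = 5.1% + 1.53 × 4.41% = 11.8473%.
Cost of preferred: Rp = 1.36 / 26.81 = 5.0727%.
Market value of equity E = 94.67 × 13.92m = 1317.8064m.
Total capital V = 1317.8064 + 205 + 1014 + 985 = 3521.8064.
Equity: weight = 1317.8064/3521.8064 = 0.3742; cost = 11.8473%.
Preferred: weight = 205/3521.8064 = 0.0582; cost = 5.0727%.
Senior notes: weight = 1014/3521.8064 = 0.2879; after-tax cost = 2.79% × (1 − 31.5%) = 1.9112%.
Term loan: weight = 985/3521.8064 = 0.2797; after-tax cost = 4.58% × (1 − 31.5%) = 3.1373%.
WACC = 0.3742 × 11.8473% + 0.0582 × 5.0727% + 0.2879 × 1.9112% + 0.2797 × 3.1373% = 6.1561%.

6.16%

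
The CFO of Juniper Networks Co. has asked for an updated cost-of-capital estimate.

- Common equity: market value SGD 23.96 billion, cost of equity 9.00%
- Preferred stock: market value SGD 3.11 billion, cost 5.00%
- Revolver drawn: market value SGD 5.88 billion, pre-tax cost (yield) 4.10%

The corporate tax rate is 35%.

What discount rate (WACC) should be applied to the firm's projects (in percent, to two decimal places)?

Total capital V = 23.96 + 3.11 + 5.88 = 32.95.
Equity: weight = 23.96/32.95 = 0.7272; cost = 9%.
Preferred: weight = 3.11/32.95 = 0.0944; cost = 5%.
Revolver drawn: weight = 5.88/32.95 = 0.1785; after-tax cost = 4.1% × (1 − 35%) = 2.6650%.
WACC = 0.7272 × 9.0000% + 0.0944 × 5.0000% + 0.1785 × 2.6650% = 7.4920%.

7.49%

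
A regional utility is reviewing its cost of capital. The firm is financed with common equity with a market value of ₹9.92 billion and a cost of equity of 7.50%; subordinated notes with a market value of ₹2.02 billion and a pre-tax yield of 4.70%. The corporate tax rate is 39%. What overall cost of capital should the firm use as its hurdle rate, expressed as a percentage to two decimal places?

6.72%

Total capital V = 9.92 + 2.02 = 11.94.
Equity: weight = 9.92/11.94 = 0.8308; cost = 7.5%.
Subordinated notes: weight = 2.02/11.94 = 0.1692; after-tax cost = 4.7% × (1 − 39%) = 2.8670%.
WACC = 0.8308 × 7.5000% + 0.1692 × 2.8670% = 6.7162%.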